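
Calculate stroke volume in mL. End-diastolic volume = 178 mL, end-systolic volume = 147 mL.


SV = EDV - ESV
SV = 178 - 147
SV = 31 mL


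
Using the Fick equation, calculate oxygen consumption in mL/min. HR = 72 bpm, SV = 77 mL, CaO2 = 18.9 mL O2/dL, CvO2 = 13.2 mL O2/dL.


CO = HR*SV = 72*77/1000 = 5.544 L/min
a-v O2 diff = 18.9 - 13.2 = 5.7 mL/dL
VO2 = CO * (CaO2-CvO2) * 10 dL/L
VO2 = 5.544 * 5.7 * 10
VO2 = 316 mL/min


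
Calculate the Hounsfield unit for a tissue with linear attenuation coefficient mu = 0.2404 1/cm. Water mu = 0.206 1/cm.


HU = ((mu_tissue - mu_water) / mu_water) * 1000
HU = ((0.2404 - 0.206) / 0.206) * 1000
HU = 167


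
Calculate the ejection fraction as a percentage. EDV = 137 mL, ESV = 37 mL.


SV = EDV - ESV = 137 - 37 = 100 mL
EF = SV/EDV * 100 = 100/137 * 100
EF = 72.99%


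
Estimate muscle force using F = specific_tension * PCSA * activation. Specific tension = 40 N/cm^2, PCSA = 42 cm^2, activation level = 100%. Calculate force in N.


F = sigma * PCSA * activation
F = 40 * 42 * 1
F = 1680 N


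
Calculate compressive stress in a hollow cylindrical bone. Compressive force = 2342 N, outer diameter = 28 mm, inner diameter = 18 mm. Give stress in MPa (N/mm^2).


A = pi*(r_o^2 - r_i^2)
r_o = 14 mm, r_i = 9 mm
A = 361.283 mm^2
sigma = F/A = 2342 / 361.283
sigma = 6.482 MPa


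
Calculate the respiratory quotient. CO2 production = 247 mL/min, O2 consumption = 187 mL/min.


RQ = VCO2 / VO2
RQ = 247 / 187
RQ = 1.321


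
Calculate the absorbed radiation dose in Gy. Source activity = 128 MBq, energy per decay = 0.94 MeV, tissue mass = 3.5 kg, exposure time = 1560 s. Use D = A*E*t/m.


A = 128 MBq = 1.2800e+08 Bq
E = 0.94 MeV = 1.50588e-13 J
D = A*E*t/m = 1.2800e+08*1.50588e-13*1560/3.5
D = 0.008591 Gy


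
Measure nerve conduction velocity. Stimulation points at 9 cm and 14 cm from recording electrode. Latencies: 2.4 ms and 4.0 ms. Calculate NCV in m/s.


Distance = (14 - 9) / 100 = 0.05 m
dt = (4.0 - 2.4) / 1000 = 0.0016 s
NCV = dist / dt = 31.25 m/s


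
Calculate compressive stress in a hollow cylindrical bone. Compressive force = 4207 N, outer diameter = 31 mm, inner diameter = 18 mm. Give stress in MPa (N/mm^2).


A = pi*(r_o^2 - r_i^2)
r_o = 15.5 mm, r_i = 9 mm
A = 500.299 mm^2
sigma = F/A = 4207 / 500.299
sigma = 8.409 MPa


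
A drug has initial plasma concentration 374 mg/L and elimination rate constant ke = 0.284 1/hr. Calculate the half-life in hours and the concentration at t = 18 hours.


t_half = ln(2) / ke = 0.693147 / 0.284 = 2.441 hr
C(t) = C0 * exp(-ke*t) = 374 * exp(-0.284*18)
C(18) = 2.253 mg/L


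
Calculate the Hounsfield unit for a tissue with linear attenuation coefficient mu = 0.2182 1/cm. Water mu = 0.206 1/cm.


HU = ((mu_tissue - mu_water) / mu_water) * 1000
HU = ((0.2182 - 0.206) / 0.206) * 1000
HU = 59.22


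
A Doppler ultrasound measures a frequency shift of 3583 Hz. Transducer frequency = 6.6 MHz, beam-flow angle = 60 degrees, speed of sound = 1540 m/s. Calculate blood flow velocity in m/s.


v = fd * c / (2 * f0 * cos(theta))
v = 3583 * 1540 / (2 * 6.6000e+06 * cos(60))
v = 0.836 m/s


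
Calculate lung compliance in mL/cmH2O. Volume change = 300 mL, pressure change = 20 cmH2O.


C = dV / dP
C = 300 / 20
C = 15 mL/cmH2O


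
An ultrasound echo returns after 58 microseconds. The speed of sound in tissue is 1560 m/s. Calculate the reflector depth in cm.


depth = c * t / 2
t = 58 us = 5.8000e-05 s
depth = 1560 * 5.8000e-05 / 2
depth = 0.04524 m = 4.524 cm


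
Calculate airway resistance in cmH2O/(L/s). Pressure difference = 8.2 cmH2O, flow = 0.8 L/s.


R = dP / flow
R = 8.2 / 0.8
R = 10.25 cmH2O/(L/s)


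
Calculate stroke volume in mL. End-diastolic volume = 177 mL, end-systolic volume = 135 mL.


SV = EDV - ESV
SV = 177 - 135
SV = 42 mL


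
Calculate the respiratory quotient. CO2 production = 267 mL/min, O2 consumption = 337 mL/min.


RQ = VCO2 / VO2
RQ = 267 / 337
RQ = 0.7923


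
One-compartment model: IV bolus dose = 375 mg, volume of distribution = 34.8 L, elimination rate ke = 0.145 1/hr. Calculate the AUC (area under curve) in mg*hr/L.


C0 = Dose/Vd = 375/34.8 = 10.7759 mg/L
AUC = C0/ke = 10.7759/0.145
AUC = 74.32 mg*hr/L


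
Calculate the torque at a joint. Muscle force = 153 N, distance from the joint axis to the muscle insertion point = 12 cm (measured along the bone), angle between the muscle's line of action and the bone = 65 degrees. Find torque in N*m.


Torque = F * d * sin(theta)   (moment arm = d*sin(theta))
d = 12 cm = 0.12 m
Torque = 153 * 0.12 * sin(65)
Torque = 16.64 N*m


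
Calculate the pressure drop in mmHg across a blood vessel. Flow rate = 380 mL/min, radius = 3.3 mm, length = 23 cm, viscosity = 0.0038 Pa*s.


dP = 8*mu*L*Q / (pi*r^4)
Q = 380 mL/min = 6.33333e-06 m^3/s
dP = 118.858 Pa = 118.858 / 133.322 mmHg = 0.8915 mmHg


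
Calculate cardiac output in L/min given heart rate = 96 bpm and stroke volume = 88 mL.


CO = HR * SV
CO = 96 * 88 / 1000
CO = 8.448 L/min


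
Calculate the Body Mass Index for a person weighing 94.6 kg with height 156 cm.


BMI = weight / height^2
height = 156 cm = 1.56 m
BMI = 94.6 / 1.56^2
BMI = 38.87 kg/m^2


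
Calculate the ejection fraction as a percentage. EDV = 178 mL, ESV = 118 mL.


SV = EDV - ESV = 178 - 118 = 60 mL
EF = SV/EDV * 100 = 60/178 * 100
EF = 33.71%


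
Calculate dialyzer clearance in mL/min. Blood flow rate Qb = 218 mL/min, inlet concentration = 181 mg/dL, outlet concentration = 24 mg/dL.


K = Qb * (Cb_in - Cb_out) / Cb_in
K = 218 * (181 - 24) / 181
K = 189.1 mL/min


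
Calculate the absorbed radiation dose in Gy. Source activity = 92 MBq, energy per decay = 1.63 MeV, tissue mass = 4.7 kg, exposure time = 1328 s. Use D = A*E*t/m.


A = 92 MBq = 9.2000e+07 Bq
E = 1.63 MeV = 2.61126e-13 J
D = A*E*t/m = 9.2000e+07*2.61126e-13*1328/4.7
D = 0.006788 Gy


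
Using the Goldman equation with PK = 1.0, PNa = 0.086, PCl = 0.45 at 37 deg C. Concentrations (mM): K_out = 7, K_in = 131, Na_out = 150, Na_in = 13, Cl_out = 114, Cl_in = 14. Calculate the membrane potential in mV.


Vm = (RT/F)*ln((PK*Ko + PNa*Nao + PCl*Cli)/(PK*Ki + PNa*Nai + PCl*Clo))
Numer = 26.2, Denom = 183.418
Vm = -52.01 mV


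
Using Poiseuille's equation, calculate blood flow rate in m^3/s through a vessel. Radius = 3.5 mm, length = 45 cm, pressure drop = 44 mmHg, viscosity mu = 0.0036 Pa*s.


Q = pi*r^4*dP / (8*mu*L)
r = 0.0035 m, L = 0.45 m
dP = 44 mmHg = 5866.168 Pa
Q = 2.1339e-04 m^3/s


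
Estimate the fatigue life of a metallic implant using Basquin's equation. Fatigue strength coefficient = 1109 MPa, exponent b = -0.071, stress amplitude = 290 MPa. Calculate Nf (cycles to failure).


sigma_a = sigma_f' * (2Nf)^b
2Nf = (sigma_a/sigma_f')^(1/b)
2Nf = (290/1109)^(1/-0.071)
2Nf = 1.6021304e+08
Nf = 8.0107e+07


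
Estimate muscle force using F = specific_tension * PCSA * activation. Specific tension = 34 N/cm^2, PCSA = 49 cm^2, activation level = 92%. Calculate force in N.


F = sigma * PCSA * activation
F = 34 * 49 * 0.92
F = 1533 N


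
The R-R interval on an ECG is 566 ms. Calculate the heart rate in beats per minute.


HR = 60 / RR_interval(s)
RR = 566 ms = 0.566 s
HR = 60 / 0.566 = 106 bpm


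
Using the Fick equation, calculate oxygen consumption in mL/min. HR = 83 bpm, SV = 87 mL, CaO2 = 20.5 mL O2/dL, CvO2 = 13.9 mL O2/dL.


CO = HR*SV = 83*87/1000 = 7.221 L/min
a-v O2 diff = 20.5 - 13.9 = 6.6 mL/dL
VO2 = CO * (CaO2-CvO2) * 10 dL/L
VO2 = 7.221 * 6.6 * 10
VO2 = 476.6 mL/min


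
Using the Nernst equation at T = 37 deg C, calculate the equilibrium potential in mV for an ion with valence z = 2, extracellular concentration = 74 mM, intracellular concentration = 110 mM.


E = (RT/(zF)) * ln(C_out/C_in)
T = 37 + 273.15 = 310.15 K
E = (8.314 * 310.15 / (2 * 96485)) * ln(74/110)
E = -5.297 mV


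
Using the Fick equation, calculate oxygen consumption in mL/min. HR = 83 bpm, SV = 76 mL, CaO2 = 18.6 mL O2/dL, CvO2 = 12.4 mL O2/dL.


CO = HR*SV = 83*76/1000 = 6.308 L/min
a-v O2 diff = 18.6 - 12.4 = 6.2 mL/dL
VO2 = CO * (CaO2-CvO2) * 10 dL/L
VO2 = 6.308 * 6.2 * 10
VO2 = 391.1 mL/min


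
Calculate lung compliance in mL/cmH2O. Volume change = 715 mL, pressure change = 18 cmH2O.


C = dV / dP
C = 715 / 18
C = 39.72 mL/cmH2O


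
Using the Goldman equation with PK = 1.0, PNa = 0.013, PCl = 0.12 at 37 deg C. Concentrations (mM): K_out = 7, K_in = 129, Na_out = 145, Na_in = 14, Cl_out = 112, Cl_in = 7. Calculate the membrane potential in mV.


Vm = (RT/F)*ln((PK*Ko + PNa*Nao + PCl*Cli)/(PK*Ki + PNa*Nai + PCl*Clo))
Numer = 9.725, Denom = 142.622
Vm = -71.77 mV


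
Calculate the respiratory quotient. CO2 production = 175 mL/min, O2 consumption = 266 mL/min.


RQ = VCO2 / VO2
RQ = 175 / 266
RQ = 0.6579


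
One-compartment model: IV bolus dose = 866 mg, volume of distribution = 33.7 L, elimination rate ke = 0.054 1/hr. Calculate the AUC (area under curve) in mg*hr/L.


C0 = Dose/Vd = 866/33.7 = 25.6973 mg/L
AUC = C0/ke = 25.6973/0.054
AUC = 475.9 mg*hr/L


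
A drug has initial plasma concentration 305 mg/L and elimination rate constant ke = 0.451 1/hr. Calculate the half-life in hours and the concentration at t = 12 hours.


t_half = ln(2) / ke = 0.693147 / 0.451 = 1.537 hr
C(t) = C0 * exp(-ke*t) = 305 * exp(-0.451*12)
C(12) = 1.361 mg/L


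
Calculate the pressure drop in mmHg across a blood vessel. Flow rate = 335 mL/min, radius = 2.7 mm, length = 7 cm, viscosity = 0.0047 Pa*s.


dP = 8*mu*L*Q / (pi*r^4)
Q = 335 mL/min = 5.58333e-06 m^3/s
dP = 88.0186 Pa = 88.0186 / 133.322 mmHg = 0.6602 mmHg


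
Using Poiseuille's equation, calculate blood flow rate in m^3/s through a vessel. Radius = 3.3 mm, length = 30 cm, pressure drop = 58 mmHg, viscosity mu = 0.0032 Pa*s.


Q = pi*r^4*dP / (8*mu*L)
r = 0.0033 m, L = 0.3 m
dP = 58 mmHg = 7732.676 Pa
Q = 3.7512e-04 m^3/s


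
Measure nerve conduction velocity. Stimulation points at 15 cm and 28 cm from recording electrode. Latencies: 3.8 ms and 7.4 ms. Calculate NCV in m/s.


Distance = (28 - 15) / 100 = 0.13 m
dt = (7.4 - 3.8) / 1000 = 0.0036 s
NCV = dist / dt = 36.11 m/s


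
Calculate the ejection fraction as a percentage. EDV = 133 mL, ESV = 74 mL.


SV = EDV - ESV = 133 - 74 = 59 mL
EF = SV/EDV * 100 = 59/133 * 100
EF = 44.36%


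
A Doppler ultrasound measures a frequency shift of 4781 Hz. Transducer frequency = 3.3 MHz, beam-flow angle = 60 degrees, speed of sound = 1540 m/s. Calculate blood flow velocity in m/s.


v = fd * c / (2 * f0 * cos(theta))
v = 4781 * 1540 / (2 * 3.3000e+06 * cos(60))
v = 2.231 m/s


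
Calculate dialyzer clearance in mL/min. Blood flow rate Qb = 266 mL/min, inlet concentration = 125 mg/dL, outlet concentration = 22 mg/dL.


K = Qb * (Cb_in - Cb_out) / Cb_in
K = 266 * (125 - 22) / 125
K = 219.2 mL/min


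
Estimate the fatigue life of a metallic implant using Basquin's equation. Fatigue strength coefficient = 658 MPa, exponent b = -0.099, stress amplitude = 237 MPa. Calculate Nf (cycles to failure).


sigma_a = sigma_f' * (2Nf)^b
2Nf = (sigma_a/sigma_f')^(1/b)
2Nf = (237/658)^(1/-0.099)
2Nf = 30169.714
Nf = 1.508e+04


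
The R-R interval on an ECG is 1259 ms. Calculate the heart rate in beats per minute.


HR = 60 / RR_interval(s)
RR = 1259 ms = 1.259 s
HR = 60 / 1.259 = 47.66 bpm


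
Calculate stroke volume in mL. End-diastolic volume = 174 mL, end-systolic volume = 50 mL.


SV = EDV - ESV
SV = 174 - 50
SV = 124 mL


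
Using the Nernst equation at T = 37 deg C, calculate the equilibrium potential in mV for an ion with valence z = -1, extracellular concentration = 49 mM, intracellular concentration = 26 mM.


E = (RT/(zF)) * ln(C_out/C_in)
T = 37 + 273.15 = 310.15 K
E = (8.314 * 310.15 / (-1 * 96485)) * ln(49/26)
E = -16.94 mV


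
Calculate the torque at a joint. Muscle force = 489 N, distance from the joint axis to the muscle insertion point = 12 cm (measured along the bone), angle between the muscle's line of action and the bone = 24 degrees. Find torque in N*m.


Torque = F * d * sin(theta)   (moment arm = d*sin(theta))
d = 12 cm = 0.12 m
Torque = 489 * 0.12 * sin(24)
Torque = 23.87 N*m


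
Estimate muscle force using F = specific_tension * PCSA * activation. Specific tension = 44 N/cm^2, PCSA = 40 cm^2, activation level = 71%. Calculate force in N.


F = sigma * PCSA * activation
F = 44 * 40 * 0.71
F = 1250 N


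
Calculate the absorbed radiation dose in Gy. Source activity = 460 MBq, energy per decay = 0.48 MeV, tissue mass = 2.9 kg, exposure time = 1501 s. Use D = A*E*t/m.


A = 460 MBq = 4.6000e+08 Bq
E = 0.48 MeV = 7.6896e-14 J
D = A*E*t/m = 4.6000e+08*7.6896e-14*1501/2.9
D = 0.01831 Gy


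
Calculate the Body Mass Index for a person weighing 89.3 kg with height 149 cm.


BMI = weight / height^2
height = 149 cm = 1.49 m
BMI = 89.3 / 1.49^2
BMI = 40.22 kg/m^2


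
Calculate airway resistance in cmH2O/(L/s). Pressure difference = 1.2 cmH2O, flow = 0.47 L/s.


R = dP / flow
R = 1.2 / 0.47
R = 2.553 cmH2O/(L/s)


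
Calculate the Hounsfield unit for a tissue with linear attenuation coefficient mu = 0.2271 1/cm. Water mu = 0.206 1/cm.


HU = ((mu_tissue - mu_water) / mu_water) * 1000
HU = ((0.2271 - 0.206) / 0.206) * 1000
HU = 102.4


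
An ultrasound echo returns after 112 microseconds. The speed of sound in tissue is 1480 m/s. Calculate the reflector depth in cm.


depth = c * t / 2
t = 112 us = 1.1200e-04 s
depth = 1480 * 1.1200e-04 / 2
depth = 0.08288 m = 8.288 cm


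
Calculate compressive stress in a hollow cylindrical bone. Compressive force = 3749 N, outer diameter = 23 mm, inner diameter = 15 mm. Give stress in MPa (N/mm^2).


A = pi*(r_o^2 - r_i^2)
r_o = 11.5 mm, r_i = 7.5 mm
A = 238.761 mm^2
sigma = F/A = 3749 / 238.761
sigma = 15.7 MPa


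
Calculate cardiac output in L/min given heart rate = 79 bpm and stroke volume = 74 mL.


CO = HR * SV
CO = 79 * 74 / 1000
CO = 5.846 L/min


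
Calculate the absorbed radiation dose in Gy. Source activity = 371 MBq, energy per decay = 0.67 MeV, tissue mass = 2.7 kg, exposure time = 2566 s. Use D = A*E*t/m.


A = 371 MBq = 3.7100e+08 Bq
E = 0.67 MeV = 1.07334e-13 J
D = A*E*t/m = 3.7100e+08*1.07334e-13*2566/2.7
D = 0.03784 Gy


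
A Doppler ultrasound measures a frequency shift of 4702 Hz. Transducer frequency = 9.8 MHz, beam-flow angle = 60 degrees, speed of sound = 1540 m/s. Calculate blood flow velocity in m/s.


v = fd * c / (2 * f0 * cos(theta))
v = 4702 * 1540 / (2 * 9.8000e+06 * cos(60))
v = 0.7389 m/s


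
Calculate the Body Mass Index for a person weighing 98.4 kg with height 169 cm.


BMI = weight / height^2
height = 169 cm = 1.69 m
BMI = 98.4 / 1.69^2
BMI = 34.45 kg/m^2


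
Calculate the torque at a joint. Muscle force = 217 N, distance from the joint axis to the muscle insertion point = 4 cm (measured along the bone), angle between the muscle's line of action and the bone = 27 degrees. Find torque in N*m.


Torque = F * d * sin(theta)   (moment arm = d*sin(theta))
d = 4 cm = 0.04 m
Torque = 217 * 0.04 * sin(27)
Torque = 3.941 N*m


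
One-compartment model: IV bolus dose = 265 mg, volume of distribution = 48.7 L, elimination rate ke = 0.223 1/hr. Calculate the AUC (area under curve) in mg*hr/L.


C0 = Dose/Vd = 265/48.7 = 5.44148 mg/L
AUC = C0/ke = 5.44148/0.223
AUC = 24.4 mg*hr/L


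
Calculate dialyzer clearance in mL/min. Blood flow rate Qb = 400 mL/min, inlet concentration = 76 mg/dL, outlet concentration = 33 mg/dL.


K = Qb * (Cb_in - Cb_out) / Cb_in
K = 400 * (76 - 33) / 76
K = 226.3 mL/min


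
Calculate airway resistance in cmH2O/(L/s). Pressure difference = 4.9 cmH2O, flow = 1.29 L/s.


R = dP / flow
R = 4.9 / 1.29
R = 3.798 cmH2O/(L/s)


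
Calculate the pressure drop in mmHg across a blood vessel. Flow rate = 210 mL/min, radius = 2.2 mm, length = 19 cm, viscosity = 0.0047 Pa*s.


dP = 8*mu*L*Q / (pi*r^4)
Q = 210 mL/min = 3.5e-06 m^3/s
dP = 339.757 Pa = 339.757 / 133.322 mmHg = 2.548 mmHg


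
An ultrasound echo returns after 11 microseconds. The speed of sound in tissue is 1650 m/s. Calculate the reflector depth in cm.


depth = c * t / 2
t = 11 us = 1.1000e-05 s
depth = 1650 * 1.1000e-05 / 2
depth = 0.009075 m = 0.9075 cm


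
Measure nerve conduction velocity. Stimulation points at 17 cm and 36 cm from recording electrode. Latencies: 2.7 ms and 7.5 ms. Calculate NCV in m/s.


Distance = (36 - 17) / 100 = 0.19 m
dt = (7.5 - 2.7) / 1000 = 0.0048 s
NCV = dist / dt = 39.58 m/s


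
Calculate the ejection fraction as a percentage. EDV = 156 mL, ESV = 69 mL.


SV = EDV - ESV = 156 - 69 = 87 mL
EF = SV/EDV * 100 = 87/156 * 100
EF = 55.77%


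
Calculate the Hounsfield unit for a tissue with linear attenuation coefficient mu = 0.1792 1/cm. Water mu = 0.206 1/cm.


HU = ((mu_tissue - mu_water) / mu_water) * 1000
HU = ((0.1792 - 0.206) / 0.206) * 1000
HU = -130.1


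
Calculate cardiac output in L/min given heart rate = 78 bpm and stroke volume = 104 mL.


CO = HR * SV
CO = 78 * 104 / 1000
CO = 8.112 L/min


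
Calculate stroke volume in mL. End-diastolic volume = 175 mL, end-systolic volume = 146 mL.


SV = EDV - ESV
SV = 175 - 146
SV = 29 mL


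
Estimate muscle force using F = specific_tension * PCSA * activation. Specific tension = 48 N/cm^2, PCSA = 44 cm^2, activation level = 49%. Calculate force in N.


F = sigma * PCSA * activation
F = 48 * 44 * 0.49
F = 1035 N


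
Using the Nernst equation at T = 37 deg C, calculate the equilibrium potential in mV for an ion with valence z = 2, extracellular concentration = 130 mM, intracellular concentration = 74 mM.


E = (RT/(zF)) * ln(C_out/C_in)
T = 37 + 273.15 = 310.15 K
E = (8.314 * 310.15 / (2 * 96485)) * ln(130/74)
E = 7.529 mV


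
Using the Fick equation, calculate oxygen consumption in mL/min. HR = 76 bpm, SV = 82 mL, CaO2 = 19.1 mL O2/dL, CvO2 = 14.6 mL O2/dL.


CO = HR*SV = 76*82/1000 = 6.232 L/min
a-v O2 diff = 19.1 - 14.6 = 4.5 mL/dL
VO2 = CO * (CaO2-CvO2) * 10 dL/L
VO2 = 6.232 * 4.5 * 10
VO2 = 280.4 mL/min


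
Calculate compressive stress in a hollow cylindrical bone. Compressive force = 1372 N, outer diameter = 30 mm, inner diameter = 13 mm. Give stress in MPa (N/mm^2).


A = pi*(r_o^2 - r_i^2)
r_o = 15 mm, r_i = 6.5 mm
A = 574.126 mm^2
sigma = F/A = 1372 / 574.126
sigma = 2.39 MPa


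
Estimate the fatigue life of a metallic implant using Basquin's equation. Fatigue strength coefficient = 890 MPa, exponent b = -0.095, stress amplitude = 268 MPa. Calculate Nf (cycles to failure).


sigma_a = sigma_f' * (2Nf)^b
2Nf = (sigma_a/sigma_f')^(1/b)
2Nf = (268/890)^(1/-0.095)
2Nf = 306829.4
Nf = 1.534e+05


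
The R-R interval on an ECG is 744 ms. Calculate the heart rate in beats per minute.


HR = 60 / RR_interval(s)
RR = 744 ms = 0.744 s
HR = 60 / 0.744 = 80.65 bpm


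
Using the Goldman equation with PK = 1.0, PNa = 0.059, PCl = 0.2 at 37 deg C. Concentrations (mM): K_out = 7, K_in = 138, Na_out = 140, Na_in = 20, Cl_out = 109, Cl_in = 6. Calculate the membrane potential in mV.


Vm = (RT/F)*ln((PK*Ko + PNa*Nao + PCl*Cli)/(PK*Ki + PNa*Nai + PCl*Clo))
Numer = 16.46, Denom = 160.98
Vm = -60.94 mV


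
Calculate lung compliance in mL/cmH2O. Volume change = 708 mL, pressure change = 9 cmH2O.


C = dV / dP
C = 708 / 9
C = 78.67 mL/cmH2O


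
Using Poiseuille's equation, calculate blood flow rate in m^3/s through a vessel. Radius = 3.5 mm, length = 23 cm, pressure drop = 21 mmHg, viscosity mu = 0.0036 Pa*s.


Q = pi*r^4*dP / (8*mu*L)
r = 0.0035 m, L = 0.23 m
dP = 21 mmHg = 2799.762 Pa
Q = 1.9926e-04 m^3/s


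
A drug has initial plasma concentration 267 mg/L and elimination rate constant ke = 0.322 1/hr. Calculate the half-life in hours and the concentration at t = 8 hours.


t_half = ln(2) / ke = 0.693147 / 0.322 = 2.153 hr
C(t) = C0 * exp(-ke*t) = 267 * exp(-0.322*8)
C(8) = 20.31 mg/L


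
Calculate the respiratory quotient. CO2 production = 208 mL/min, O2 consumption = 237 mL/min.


RQ = VCO2 / VO2
RQ = 208 / 237
RQ = 0.8776


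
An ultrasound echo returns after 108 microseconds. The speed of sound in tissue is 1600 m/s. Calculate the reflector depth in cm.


depth = c * t / 2
t = 108 us = 1.0800e-04 s
depth = 1600 * 1.0800e-04 / 2
depth = 0.0864 m = 8.64 cm


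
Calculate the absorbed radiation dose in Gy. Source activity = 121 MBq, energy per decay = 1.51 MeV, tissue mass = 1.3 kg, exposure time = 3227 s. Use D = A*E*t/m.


A = 121 MBq = 1.2100e+08 Bq
E = 1.51 MeV = 2.41902e-13 J
D = A*E*t/m = 1.2100e+08*2.41902e-13*3227/1.3
D = 0.07266 Gy


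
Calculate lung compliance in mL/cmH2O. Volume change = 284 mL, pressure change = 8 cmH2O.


C = dV / dP
C = 284 / 8
C = 35.5 mL/cmH2O


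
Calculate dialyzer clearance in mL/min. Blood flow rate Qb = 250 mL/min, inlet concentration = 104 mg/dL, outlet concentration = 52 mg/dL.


K = Qb * (Cb_in - Cb_out) / Cb_in
K = 250 * (104 - 52) / 104
K = 125 mL/min


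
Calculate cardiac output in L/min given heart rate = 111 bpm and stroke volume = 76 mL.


CO = HR * SV
CO = 111 * 76 / 1000
CO = 8.436 L/min


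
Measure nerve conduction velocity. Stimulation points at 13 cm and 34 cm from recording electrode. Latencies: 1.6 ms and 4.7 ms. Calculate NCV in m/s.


Distance = (34 - 13) / 100 = 0.21 m
dt = (4.7 - 1.6) / 1000 = 0.0031 s
NCV = dist / dt = 67.74 m/s


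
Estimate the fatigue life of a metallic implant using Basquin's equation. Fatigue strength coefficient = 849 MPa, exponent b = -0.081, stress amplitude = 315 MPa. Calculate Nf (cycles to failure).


sigma_a = sigma_f' * (2Nf)^b
2Nf = (sigma_a/sigma_f')^(1/b)
2Nf = (315/849)^(1/-0.081)
2Nf = 207020.82
Nf = 1.035e+05


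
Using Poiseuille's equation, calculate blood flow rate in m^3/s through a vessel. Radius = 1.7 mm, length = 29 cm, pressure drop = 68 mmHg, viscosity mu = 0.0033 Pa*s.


Q = pi*r^4*dP / (8*mu*L)
r = 0.0017 m, L = 0.29 m
dP = 68 mmHg = 9065.896 Pa
Q = 3.1071e-05 m^3/s


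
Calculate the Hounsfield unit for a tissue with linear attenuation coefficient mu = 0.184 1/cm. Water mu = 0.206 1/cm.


HU = ((mu_tissue - mu_water) / mu_water) * 1000
HU = ((0.184 - 0.206) / 0.206) * 1000
HU = -106.8


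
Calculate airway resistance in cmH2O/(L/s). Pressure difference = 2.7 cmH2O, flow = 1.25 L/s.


R = dP / flow
R = 2.7 / 1.25
R = 2.16 cmH2O/(L/s)


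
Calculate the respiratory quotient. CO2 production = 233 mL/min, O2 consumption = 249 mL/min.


RQ = VCO2 / VO2
RQ = 233 / 249
RQ = 0.9357


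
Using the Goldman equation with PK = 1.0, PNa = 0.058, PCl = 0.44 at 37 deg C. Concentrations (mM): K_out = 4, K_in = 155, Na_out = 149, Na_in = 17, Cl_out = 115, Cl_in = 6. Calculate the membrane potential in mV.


Vm = (RT/F)*ln((PK*Ko + PNa*Nao + PCl*Cli)/(PK*Ki + PNa*Nai + PCl*Clo))
Numer = 15.282, Denom = 206.586
Vm = -69.59 mV


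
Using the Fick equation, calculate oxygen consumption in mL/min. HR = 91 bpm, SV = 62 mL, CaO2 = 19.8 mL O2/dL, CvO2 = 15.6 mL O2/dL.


CO = HR*SV = 91*62/1000 = 5.642 L/min
a-v O2 diff = 19.8 - 15.6 = 4.2 mL/dL
VO2 = CO * (CaO2-CvO2) * 10 dL/L
VO2 = 5.642 * 4.2 * 10
VO2 = 237 mL/min


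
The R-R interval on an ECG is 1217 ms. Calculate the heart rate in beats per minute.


HR = 60 / RR_interval(s)
RR = 1217 ms = 1.217 s
HR = 60 / 1.217 = 49.3 bpm


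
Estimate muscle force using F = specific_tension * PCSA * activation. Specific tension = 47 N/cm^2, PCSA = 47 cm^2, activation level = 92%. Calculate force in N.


F = sigma * PCSA * activation
F = 47 * 47 * 0.92
F = 2032 N


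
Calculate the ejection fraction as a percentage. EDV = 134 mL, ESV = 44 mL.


SV = EDV - ESV = 134 - 44 = 90 mL
EF = SV/EDV * 100 = 90/134 * 100
EF = 67.16%


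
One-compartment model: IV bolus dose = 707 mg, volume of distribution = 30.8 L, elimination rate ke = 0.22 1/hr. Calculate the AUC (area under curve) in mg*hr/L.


C0 = Dose/Vd = 707/30.8 = 22.9545 mg/L
AUC = C0/ke = 22.9545/0.22
AUC = 104.3 mg*hr/L


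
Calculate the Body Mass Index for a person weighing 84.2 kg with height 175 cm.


BMI = weight / height^2
height = 175 cm = 1.75 m
BMI = 84.2 / 1.75^2
BMI = 27.49 kg/m^2


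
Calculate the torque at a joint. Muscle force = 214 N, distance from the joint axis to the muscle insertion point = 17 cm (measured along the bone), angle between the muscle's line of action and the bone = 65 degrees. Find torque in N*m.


Torque = F * d * sin(theta)   (moment arm = d*sin(theta))
d = 17 cm = 0.17 m
Torque = 214 * 0.17 * sin(65)
Torque = 32.97 N*m


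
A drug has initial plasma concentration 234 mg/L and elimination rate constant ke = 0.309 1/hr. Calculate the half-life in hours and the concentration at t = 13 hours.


t_half = ln(2) / ke = 0.693147 / 0.309 = 2.243 hr
C(t) = C0 * exp(-ke*t) = 234 * exp(-0.309*13)
C(13) = 4.214 mg/L


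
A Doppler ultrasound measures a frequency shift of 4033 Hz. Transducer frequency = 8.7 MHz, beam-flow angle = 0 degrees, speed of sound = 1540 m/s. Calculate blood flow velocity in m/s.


v = fd * c / (2 * f0 * cos(theta))
v = 4033 * 1540 / (2 * 8.7000e+06 * cos(0))
v = 0.3569 m/s


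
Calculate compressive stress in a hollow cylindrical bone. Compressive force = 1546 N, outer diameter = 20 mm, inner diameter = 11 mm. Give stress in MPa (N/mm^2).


A = pi*(r_o^2 - r_i^2)
r_o = 10 mm, r_i = 5.5 mm
A = 219.126 mm^2
sigma = F/A = 1546 / 219.126
sigma = 7.055 MPa


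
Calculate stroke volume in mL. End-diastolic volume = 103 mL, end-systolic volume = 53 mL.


SV = EDV - ESV
SV = 103 - 53
SV = 50 mL


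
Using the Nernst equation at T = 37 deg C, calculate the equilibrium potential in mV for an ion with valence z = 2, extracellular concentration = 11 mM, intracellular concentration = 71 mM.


E = (RT/(zF)) * ln(C_out/C_in)
T = 37 + 273.15 = 310.15 K
E = (8.314 * 310.15 / (2 * 96485)) * ln(11/71)
E = -24.92 mV


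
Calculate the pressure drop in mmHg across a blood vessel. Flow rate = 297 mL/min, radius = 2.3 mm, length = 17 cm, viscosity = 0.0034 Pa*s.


dP = 8*mu*L*Q / (pi*r^4)
Q = 297 mL/min = 4.95e-06 m^3/s
dP = 260.353 Pa = 260.353 / 133.322 mmHg = 1.953 mmHg


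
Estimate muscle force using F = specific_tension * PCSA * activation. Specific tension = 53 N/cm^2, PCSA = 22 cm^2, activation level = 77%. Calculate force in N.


F = sigma * PCSA * activation
F = 53 * 22 * 0.77
F = 897.8 N


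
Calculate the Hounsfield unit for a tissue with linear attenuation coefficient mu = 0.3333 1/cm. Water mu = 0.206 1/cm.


HU = ((mu_tissue - mu_water) / mu_water) * 1000
HU = ((0.3333 - 0.206) / 0.206) * 1000
HU = 618


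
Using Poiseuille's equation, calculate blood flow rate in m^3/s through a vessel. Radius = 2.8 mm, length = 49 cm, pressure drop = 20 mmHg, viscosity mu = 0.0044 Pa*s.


Q = pi*r^4*dP / (8*mu*L)
r = 0.0028 m, L = 0.49 m
dP = 20 mmHg = 2666.44 Pa
Q = 2.9852e-05 m^3/s


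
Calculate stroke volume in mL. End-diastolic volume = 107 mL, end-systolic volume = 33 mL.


SV = EDV - ESV
SV = 107 - 33
SV = 74 mL


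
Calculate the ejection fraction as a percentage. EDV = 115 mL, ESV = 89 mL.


SV = EDV - ESV = 115 - 89 = 26 mL
EF = SV/EDV * 100 = 26/115 * 100
EF = 22.61%


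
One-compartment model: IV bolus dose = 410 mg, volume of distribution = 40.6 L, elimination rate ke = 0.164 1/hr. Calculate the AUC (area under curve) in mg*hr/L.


C0 = Dose/Vd = 410/40.6 = 10.0985 mg/L
AUC = C0/ke = 10.0985/0.164
AUC = 61.58 mg*hr/L


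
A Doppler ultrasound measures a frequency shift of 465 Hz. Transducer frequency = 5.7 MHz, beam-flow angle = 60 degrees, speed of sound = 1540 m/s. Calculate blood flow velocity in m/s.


v = fd * c / (2 * f0 * cos(theta))
v = 465 * 1540 / (2 * 5.7000e+06 * cos(60))
v = 0.1256 m/s


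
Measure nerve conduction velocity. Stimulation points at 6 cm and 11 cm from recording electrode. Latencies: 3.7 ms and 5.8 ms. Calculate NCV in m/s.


Distance = (11 - 6) / 100 = 0.05 m
dt = (5.8 - 3.7) / 1000 = 0.0021 s
NCV = dist / dt = 23.81 m/s


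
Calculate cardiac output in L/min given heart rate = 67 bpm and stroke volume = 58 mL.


CO = HR * SV
CO = 67 * 58 / 1000
CO = 3.886 L/min


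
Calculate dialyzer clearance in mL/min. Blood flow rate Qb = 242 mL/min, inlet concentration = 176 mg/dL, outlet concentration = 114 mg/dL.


K = Qb * (Cb_in - Cb_out) / Cb_in
K = 242 * (176 - 114) / 176
K = 85.25 mL/min


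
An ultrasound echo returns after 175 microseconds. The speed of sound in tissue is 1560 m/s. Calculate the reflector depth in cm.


depth = c * t / 2
t = 175 us = 1.7500e-04 s
depth = 1560 * 1.7500e-04 / 2
depth = 0.1365 m = 13.65 cm


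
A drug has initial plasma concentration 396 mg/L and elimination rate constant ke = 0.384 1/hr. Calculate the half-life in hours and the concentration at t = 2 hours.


t_half = ln(2) / ke = 0.693147 / 0.384 = 1.805 hr
C(t) = C0 * exp(-ke*t) = 396 * exp(-0.384*2)
C(2) = 183.7 mg/L


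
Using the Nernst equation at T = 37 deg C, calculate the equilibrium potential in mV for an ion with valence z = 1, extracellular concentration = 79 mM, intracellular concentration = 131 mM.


E = (RT/(zF)) * ln(C_out/C_in)
T = 37 + 273.15 = 310.15 K
E = (8.314 * 310.15 / (1 * 96485)) * ln(79/131)
E = -13.52 mV


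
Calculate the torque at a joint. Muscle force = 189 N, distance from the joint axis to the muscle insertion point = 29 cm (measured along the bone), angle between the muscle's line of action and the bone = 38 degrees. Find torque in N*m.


Torque = F * d * sin(theta)   (moment arm = d*sin(theta))
d = 29 cm = 0.29 m
Torque = 189 * 0.29 * sin(38)
Torque = 33.74 N*m


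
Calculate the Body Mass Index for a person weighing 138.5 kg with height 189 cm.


BMI = weight / height^2
height = 189 cm = 1.89 m
BMI = 138.5 / 1.89^2
BMI = 38.77 kg/m^2


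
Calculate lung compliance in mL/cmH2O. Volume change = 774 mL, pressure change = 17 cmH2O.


C = dV / dP
C = 774 / 17
C = 45.53 mL/cmH2O


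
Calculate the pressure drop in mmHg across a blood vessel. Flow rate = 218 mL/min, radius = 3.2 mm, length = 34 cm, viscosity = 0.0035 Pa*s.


dP = 8*mu*L*Q / (pi*r^4)
Q = 218 mL/min = 3.63333e-06 m^3/s
dP = 105.001 Pa = 105.001 / 133.322 mmHg = 0.7876 mmHg


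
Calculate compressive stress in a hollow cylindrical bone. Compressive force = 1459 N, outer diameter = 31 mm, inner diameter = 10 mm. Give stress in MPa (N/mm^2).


A = pi*(r_o^2 - r_i^2)
r_o = 15.5 mm, r_i = 5 mm
A = 676.228 mm^2
sigma = F/A = 1459 / 676.228
sigma = 2.158 MPa


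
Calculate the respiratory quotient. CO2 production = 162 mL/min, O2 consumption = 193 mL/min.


RQ = VCO2 / VO2
RQ = 162 / 193
RQ = 0.8394


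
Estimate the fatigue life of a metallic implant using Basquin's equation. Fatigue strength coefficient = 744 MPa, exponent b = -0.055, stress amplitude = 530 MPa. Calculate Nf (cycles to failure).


sigma_a = sigma_f' * (2Nf)^b
2Nf = (sigma_a/sigma_f')^(1/b)
2Nf = (530/744)^(1/-0.055)
2Nf = 476.57194
Nf = 238.3


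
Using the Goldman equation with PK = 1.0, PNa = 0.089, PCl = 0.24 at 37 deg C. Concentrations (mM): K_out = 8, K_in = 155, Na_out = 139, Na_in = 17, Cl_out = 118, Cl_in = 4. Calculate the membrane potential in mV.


Vm = (RT/F)*ln((PK*Ko + PNa*Nao + PCl*Cli)/(PK*Ki + PNa*Nai + PCl*Clo))
Numer = 21.331, Denom = 184.833
Vm = -57.71 mV


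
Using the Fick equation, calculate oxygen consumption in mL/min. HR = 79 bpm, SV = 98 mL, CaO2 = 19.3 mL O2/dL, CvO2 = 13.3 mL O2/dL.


CO = HR*SV = 79*98/1000 = 7.742 L/min
a-v O2 diff = 19.3 - 13.3 = 6 mL/dL
VO2 = CO * (CaO2-CvO2) * 10 dL/L
VO2 = 7.742 * 6 * 10
VO2 = 464.5 mL/min


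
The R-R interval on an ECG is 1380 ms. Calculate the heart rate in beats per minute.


HR = 60 / RR_interval(s)
RR = 1380 ms = 1.38 s
HR = 60 / 1.38 = 43.48 bpm


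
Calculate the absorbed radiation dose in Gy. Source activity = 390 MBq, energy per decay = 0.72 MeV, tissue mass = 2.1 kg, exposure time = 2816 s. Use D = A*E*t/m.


A = 390 MBq = 3.9000e+08 Bq
E = 0.72 MeV = 1.15344e-13 J
D = A*E*t/m = 3.9000e+08*1.15344e-13*2816/2.1
D = 0.06032 Gy


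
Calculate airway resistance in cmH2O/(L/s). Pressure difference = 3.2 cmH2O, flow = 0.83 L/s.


R = dP / flow
R = 3.2 / 0.83
R = 3.855 cmH2O/(L/s)


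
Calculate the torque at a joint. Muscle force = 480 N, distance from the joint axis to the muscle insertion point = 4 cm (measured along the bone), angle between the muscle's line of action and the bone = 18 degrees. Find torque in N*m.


Torque = F * d * sin(theta)   (moment arm = d*sin(theta))
d = 4 cm = 0.04 m
Torque = 480 * 0.04 * sin(18)
Torque = 5.933 N*m


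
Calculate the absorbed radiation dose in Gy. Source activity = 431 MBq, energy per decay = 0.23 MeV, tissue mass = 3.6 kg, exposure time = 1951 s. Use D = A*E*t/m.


A = 431 MBq = 4.3100e+08 Bq
E = 0.23 MeV = 3.6846e-14 J
D = A*E*t/m = 4.3100e+08*3.6846e-14*1951/3.6
D = 0.008606 Gy


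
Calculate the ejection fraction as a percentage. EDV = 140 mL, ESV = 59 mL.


SV = EDV - ESV = 140 - 59 = 81 mL
EF = SV/EDV * 100 = 81/140 * 100
EF = 57.86%


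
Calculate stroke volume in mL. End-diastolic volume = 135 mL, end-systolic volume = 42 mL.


SV = EDV - ESV
SV = 135 - 42
SV = 93 mL


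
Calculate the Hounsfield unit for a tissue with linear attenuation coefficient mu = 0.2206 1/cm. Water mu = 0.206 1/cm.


HU = ((mu_tissue - mu_water) / mu_water) * 1000
HU = ((0.2206 - 0.206) / 0.206) * 1000
HU = 70.87


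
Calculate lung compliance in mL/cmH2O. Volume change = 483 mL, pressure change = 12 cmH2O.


C = dV / dP
C = 483 / 12
C = 40.25 mL/cmH2O


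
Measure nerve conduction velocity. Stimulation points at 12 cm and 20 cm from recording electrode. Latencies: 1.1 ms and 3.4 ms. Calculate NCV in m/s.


Distance = (20 - 12) / 100 = 0.08 m
dt = (3.4 - 1.1) / 1000 = 0.0023 s
NCV = dist / dt = 34.78 m/s


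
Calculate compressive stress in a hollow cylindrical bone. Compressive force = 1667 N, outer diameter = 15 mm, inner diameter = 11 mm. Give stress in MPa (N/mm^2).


A = pi*(r_o^2 - r_i^2)
r_o = 7.5 mm, r_i = 5.5 mm
A = 81.6814 mm^2
sigma = F/A = 1667 / 81.6814
sigma = 20.41 MPa


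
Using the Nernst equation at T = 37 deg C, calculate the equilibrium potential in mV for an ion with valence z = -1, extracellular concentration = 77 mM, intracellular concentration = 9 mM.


E = (RT/(zF)) * ln(C_out/C_in)
T = 37 + 273.15 = 310.15 K
E = (8.314 * 310.15 / (-1 * 96485)) * ln(77/9)
E = -57.37 mV


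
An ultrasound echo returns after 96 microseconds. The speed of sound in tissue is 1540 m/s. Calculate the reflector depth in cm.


depth = c * t / 2
t = 96 us = 9.6000e-05 s
depth = 1540 * 9.6000e-05 / 2
depth = 0.07392 m = 7.392 cm


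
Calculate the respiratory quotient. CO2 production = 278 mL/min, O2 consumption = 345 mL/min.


RQ = VCO2 / VO2
RQ = 278 / 345
RQ = 0.8058


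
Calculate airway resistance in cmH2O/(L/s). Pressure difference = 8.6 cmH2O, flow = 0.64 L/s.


R = dP / flow
R = 8.6 / 0.64
R = 13.44 cmH2O/(L/s)


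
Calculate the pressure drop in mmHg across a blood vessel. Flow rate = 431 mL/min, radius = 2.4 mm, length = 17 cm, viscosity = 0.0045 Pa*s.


dP = 8*mu*L*Q / (pi*r^4)
Q = 431 mL/min = 7.18333e-06 m^3/s
dP = 421.777 Pa = 421.777 / 133.322 mmHg = 3.164 mmHg


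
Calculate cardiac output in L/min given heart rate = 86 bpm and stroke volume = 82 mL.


CO = HR * SV
CO = 86 * 82 / 1000
CO = 7.052 L/min


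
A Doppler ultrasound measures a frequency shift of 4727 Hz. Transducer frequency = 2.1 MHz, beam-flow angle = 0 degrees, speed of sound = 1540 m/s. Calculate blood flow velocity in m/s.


v = fd * c / (2 * f0 * cos(theta))
v = 4727 * 1540 / (2 * 2.1000e+06 * cos(0))
v = 1.733 m/s


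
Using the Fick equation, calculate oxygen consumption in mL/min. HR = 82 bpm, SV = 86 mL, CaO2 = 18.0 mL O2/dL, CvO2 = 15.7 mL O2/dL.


CO = HR*SV = 82*86/1000 = 7.052 L/min
a-v O2 diff = 18.0 - 15.7 = 2.3 mL/dL
VO2 = CO * (CaO2-CvO2) * 10 dL/L
VO2 = 7.052 * 2.3 * 10
VO2 = 162.2 mL/min


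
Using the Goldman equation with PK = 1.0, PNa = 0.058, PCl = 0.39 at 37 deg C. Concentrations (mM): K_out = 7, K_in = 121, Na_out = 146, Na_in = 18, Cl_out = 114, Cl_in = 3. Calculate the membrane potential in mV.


Vm = (RT/F)*ln((PK*Ko + PNa*Nao + PCl*Cli)/(PK*Ki + PNa*Nai + PCl*Clo))
Numer = 16.638, Denom = 166.504
Vm = -61.56 mV


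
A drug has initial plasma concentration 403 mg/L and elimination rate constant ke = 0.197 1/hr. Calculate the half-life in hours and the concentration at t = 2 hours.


t_half = ln(2) / ke = 0.693147 / 0.197 = 3.519 hr
C(t) = C0 * exp(-ke*t) = 403 * exp(-0.197*2)
C(2) = 271.8 mg/L


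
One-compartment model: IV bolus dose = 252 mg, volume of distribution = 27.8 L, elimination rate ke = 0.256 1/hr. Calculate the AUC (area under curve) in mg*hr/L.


C0 = Dose/Vd = 252/27.8 = 9.06475 mg/L
AUC = C0/ke = 9.06475/0.256
AUC = 35.41 mg*hr/L


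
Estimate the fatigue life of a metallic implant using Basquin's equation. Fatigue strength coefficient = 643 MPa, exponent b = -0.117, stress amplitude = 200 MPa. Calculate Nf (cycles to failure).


sigma_a = sigma_f' * (2Nf)^b
2Nf = (sigma_a/sigma_f')^(1/b)
2Nf = (200/643)^(1/-0.117)
2Nf = 21621.218
Nf = 1.081e+04


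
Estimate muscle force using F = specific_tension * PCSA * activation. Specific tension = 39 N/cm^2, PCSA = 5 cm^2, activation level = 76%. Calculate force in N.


F = sigma * PCSA * activation
F = 39 * 5 * 0.76
F = 148.2 N


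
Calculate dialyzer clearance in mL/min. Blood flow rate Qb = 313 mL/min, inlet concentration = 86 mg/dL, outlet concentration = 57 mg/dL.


K = Qb * (Cb_in - Cb_out) / Cb_in
K = 313 * (86 - 57) / 86
K = 105.5 mL/min


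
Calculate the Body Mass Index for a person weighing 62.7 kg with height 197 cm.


BMI = weight / height^2
height = 197 cm = 1.97 m
BMI = 62.7 / 1.97^2
BMI = 16.16 kg/m^2


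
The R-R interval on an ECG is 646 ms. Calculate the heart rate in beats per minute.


HR = 60 / RR_interval(s)
RR = 646 ms = 0.646 s
HR = 60 / 0.646 = 92.88 bpm


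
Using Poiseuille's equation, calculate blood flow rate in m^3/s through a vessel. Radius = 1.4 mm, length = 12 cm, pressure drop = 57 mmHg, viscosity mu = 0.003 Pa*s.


Q = pi*r^4*dP / (8*mu*L)
r = 0.0014 m, L = 0.12 m
dP = 57 mmHg = 7599.354 Pa
Q = 3.1845e-05 m^3/s


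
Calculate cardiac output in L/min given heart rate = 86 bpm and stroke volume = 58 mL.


CO = HR * SV
CO = 86 * 58 / 1000
CO = 4.988 L/min


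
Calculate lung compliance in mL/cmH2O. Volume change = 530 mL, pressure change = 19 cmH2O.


C = dV / dP
C = 530 / 19
C = 27.89 mL/cmH2O


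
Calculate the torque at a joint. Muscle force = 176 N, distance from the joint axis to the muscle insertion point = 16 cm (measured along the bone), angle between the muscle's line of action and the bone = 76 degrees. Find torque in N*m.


Torque = F * d * sin(theta)   (moment arm = d*sin(theta))
d = 16 cm = 0.16 m
Torque = 176 * 0.16 * sin(76)
Torque = 27.32 N*m


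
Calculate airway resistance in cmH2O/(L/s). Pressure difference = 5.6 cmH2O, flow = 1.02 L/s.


R = dP / flow
R = 5.6 / 1.02
R = 5.49 cmH2O/(L/s)


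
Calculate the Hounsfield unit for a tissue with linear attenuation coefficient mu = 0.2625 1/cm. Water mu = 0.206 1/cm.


HU = ((mu_tissue - mu_water) / mu_water) * 1000
HU = ((0.2625 - 0.206) / 0.206) * 1000
HU = 274.3


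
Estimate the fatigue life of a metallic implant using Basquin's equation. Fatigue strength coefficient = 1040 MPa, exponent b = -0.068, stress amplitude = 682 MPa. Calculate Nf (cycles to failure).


sigma_a = sigma_f' * (2Nf)^b
2Nf = (sigma_a/sigma_f')^(1/b)
2Nf = (682/1040)^(1/-0.068)
2Nf = 495.26509
Nf = 247.6
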